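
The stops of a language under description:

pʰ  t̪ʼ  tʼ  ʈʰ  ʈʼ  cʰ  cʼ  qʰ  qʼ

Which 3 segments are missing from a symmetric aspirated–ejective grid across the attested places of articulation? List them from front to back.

/pʼ/, /t̪ʰ/, /tʰ/

place of articulation  aspirated  ejective
bilabial          pʰ        —       
dental            —         t̪ʼ     
alveolar          —         tʼ      
retroflex         ʈʰ        ʈʼ      
palatal           cʰ        cʼ      
uvular            qʰ        qʼ      
Gaps, from front to back: bilabial lacks ejective (/pʼ/); dental lacks aspirated (/t̪ʰ/); alveolar lacks aspirated (/tʰ/).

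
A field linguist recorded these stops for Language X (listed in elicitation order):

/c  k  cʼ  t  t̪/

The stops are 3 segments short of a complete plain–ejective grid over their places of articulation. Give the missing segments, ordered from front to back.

place of articulation  plain     ejective
dental            t̪        —       
alveolar          t         —       
palatal           c         cʼ      
velar             k         —       
Gaps, from front to back: dental lacks ejective (/t̪ʼ/); alveolar lacks ejective (/tʼ/); velar lacks ejective (/kʼ/).

/t̪ʼ/, /tʼ/, /kʼ/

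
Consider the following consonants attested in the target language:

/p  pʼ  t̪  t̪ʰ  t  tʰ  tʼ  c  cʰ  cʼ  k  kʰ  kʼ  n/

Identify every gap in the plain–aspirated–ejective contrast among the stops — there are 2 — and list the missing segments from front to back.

Plain: /p/ (bilabial), /t̪/ (dental), /t/ (alveolar), /c/ (palatal), /k/ (velar).
Aspirated: /t̪ʰ/ (dental), /tʰ/ (alveolar), /cʰ/ (palatal), /kʰ/ (velar).
Ejective: /pʼ/ (bilabial), /tʼ/ (alveolar), /cʼ/ (palatal), /kʼ/ (velar).
Gaps, from front to back: bilabial lacks aspirated (/pʰ/); dental lacks ejective (/t̪ʼ/).

/pʰ/, /t̪ʼ/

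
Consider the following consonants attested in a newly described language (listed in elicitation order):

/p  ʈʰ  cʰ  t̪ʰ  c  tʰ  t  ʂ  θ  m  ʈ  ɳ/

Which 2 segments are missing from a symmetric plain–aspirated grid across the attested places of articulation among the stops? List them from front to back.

/pʰ/, /t̪/

bilabial: plain /p/, aspirated —.
dental: plain —, aspirated /t̪ʰ/.
alveolar: plain /t/, aspirated /tʰ/.
retroflex: plain /ʈ/, aspirated /ʈʰ/.
palatal: plain /c/, aspirated /cʰ/.
Gaps, from front to back: bilabial lacks aspirated (/pʰ/); dental lacks plain (/t̪/).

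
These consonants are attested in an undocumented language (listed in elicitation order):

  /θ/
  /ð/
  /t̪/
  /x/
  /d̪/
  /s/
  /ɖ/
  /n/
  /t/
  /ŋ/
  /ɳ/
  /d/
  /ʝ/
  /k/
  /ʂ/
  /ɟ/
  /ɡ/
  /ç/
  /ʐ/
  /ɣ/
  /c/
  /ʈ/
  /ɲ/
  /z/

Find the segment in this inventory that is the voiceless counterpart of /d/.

/d/ is a voiced alveolar stop.
The voiceless counterpart is a voiceless alveolar stop — in this inventory, /t/.

/t/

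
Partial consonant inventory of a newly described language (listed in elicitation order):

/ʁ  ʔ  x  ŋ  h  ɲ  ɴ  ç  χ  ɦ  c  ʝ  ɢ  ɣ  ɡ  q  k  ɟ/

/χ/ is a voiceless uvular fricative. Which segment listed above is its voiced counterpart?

/ʁ/

The voiced counterpart is a voiced uvular fricative — in this inventory, /ʁ/.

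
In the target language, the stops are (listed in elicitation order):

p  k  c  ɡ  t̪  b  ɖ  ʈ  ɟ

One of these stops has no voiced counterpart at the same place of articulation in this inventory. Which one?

/t̪/

Bilabial: /p/ ~ /b/
Retroflex: /ʈ/ ~ /ɖ/
Palatal: /c/ ~ /ɟ/
Velar: /k/ ~ /ɡ/
Dental: only /t̪/ (voiceless); no voiced partner.
So /t̪/ is the unpaired segment.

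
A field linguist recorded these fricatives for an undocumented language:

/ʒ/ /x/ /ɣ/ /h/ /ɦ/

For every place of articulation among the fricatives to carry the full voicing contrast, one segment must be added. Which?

/ʃ/

postalveolar: voiceless —, voiced /ʒ/.
velar: voiceless /x/, voiced /ɣ/.
glottal: voiceless /h/, voiced /ɦ/.
The postalveolar row has no voiceless member, so the gap is the voiceless postalveolar fricative /ʃ/.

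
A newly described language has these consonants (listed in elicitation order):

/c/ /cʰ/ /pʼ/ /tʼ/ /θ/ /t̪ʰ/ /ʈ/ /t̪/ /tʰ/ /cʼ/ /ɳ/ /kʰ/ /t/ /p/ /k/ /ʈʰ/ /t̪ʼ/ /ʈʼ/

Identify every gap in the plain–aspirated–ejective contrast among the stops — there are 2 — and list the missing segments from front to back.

Plain: /p/ (bilabial), /t̪/ (dental), /t/ (alveolar), /ʈ/ (retroflex), /c/ (palatal), /k/ (velar).
Aspirated: /t̪ʰ/ (dental), /tʰ/ (alveolar), /ʈʰ/ (retroflex), /cʰ/ (palatal), /kʰ/ (velar).
Ejective: /pʼ/ (bilabial), /t̪ʼ/ (dental), /tʼ/ (alveolar), /ʈʼ/ (retroflex), /cʼ/ (palatal).
Gaps, from front to back: bilabial lacks aspirated (/pʰ/); velar lacks ejective (/kʼ/).

/pʰ/, /kʼ/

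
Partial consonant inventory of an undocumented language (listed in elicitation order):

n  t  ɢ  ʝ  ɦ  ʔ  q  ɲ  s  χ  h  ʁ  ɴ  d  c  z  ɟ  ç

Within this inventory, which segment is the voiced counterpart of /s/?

/z/

/s/ is a voiceless alveolar fricative.
The voiced counterpart is a voiced alveolar fricative — in this inventory, /z/.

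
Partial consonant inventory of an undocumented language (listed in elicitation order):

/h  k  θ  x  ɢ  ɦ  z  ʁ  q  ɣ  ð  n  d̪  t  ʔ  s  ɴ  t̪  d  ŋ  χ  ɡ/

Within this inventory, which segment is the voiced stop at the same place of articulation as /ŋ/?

/ɡ/

/ŋ/ is a velar nasal.
The voiced stop at the same place is a voiced velar stop — in this inventory, /ɡ/.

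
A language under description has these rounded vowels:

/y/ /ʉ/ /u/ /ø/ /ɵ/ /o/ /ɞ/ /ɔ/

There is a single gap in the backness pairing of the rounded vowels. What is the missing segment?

/œ/

height            front     central   back    
high              y         ʉ         u       
high-mid          ø         ɵ         o       
low-mid           —         ɞ         ɔ       
The low-mid row has no front member, so the gap is the low-mid front rounded vowel /œ/.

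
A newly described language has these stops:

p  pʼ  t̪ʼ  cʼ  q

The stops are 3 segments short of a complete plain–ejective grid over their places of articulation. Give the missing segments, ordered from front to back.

/t̪/, /c/, /qʼ/

bilabial: plain /p/, ejective /pʼ/.
dental: plain —, ejective /t̪ʼ/.
palatal: plain —, ejective /cʼ/.
uvular: plain /q/, ejective —.
Gaps, from front to back: dental lacks plain (/t̪/); palatal lacks plain (/c/); uvular lacks ejective (/qʼ/).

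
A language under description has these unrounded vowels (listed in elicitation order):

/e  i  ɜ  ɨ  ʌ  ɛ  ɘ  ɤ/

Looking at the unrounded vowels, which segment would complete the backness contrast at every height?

high: front /i/, central /ɨ/, back —.
high-mid: front /e/, central /ɘ/, back /ɤ/.
low-mid: front /ɛ/, central /ɜ/, back /ʌ/.
The high row has no back member, so the gap is the high back unrounded vowel /ɯ/.

/ɯ/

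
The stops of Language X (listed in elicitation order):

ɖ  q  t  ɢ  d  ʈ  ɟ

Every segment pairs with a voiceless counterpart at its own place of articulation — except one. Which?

Alveolar: /t/ ~ /d/
Retroflex: /ʈ/ ~ /ɖ/
Uvular: /q/ ~ /ɢ/
Palatal: only /ɟ/ (voiced); no voiceless partner.
So /ɟ/ is the unpaired segment.

/ɟ/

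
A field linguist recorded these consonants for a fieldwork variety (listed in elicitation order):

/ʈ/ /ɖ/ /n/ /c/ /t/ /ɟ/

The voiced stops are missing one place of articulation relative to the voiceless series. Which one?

alveolar

alveolar: voiceless /t/, voiced —.
retroflex: voiceless /ʈ/, voiced /ɖ/.
palatal: voiceless /c/, voiced /ɟ/.
Every place of articulation has a voiced member except alveolar, where /d/ would be expected.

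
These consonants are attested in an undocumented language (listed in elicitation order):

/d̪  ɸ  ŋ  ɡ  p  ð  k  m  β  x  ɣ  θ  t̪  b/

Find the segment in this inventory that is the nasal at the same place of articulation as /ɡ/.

/ɡ/ is a voiced velar stop.
The nasal at the same place is a velar nasal — in this inventory, /ŋ/.

/ŋ/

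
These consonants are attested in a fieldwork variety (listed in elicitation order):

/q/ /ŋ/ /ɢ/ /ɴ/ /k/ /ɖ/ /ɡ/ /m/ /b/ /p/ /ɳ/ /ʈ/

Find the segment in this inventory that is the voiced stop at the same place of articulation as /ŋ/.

/ɡ/

/ŋ/ is a velar nasal.
The voiced stop at the same place is a voiced velar stop — in this inventory, /ɡ/.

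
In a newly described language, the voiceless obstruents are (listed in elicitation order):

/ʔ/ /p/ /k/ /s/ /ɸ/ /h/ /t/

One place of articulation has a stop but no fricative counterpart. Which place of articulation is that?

velar

Stop: /p/ (bilabial), /t/ (alveolar), /k/ (velar), /ʔ/ (glottal).
Fricative: /ɸ/ (bilabial), /s/ (alveolar), /h/ (glottal).
Every place of articulation has a fricative member except velar, where /x/ would be expected.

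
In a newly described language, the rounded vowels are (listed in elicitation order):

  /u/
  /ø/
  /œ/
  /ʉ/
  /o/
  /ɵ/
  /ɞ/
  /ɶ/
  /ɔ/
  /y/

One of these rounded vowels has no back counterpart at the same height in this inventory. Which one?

/ɶ/

High: /y/ ~ /ʉ/ ~ /u/
High-mid: /ø/ ~ /ɵ/ ~ /o/
Low-mid: /œ/ ~ /ɞ/ ~ /ɔ/
Low: only /ɶ/ (front); no back partner.
So /ɶ/ is the unpaired segment.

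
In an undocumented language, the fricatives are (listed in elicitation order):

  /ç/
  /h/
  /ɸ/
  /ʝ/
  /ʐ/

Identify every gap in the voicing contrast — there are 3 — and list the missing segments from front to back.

bilabial: voiceless /ɸ/, voiced —.
retroflex: voiceless —, voiced /ʐ/.
palatal: voiceless /ç/, voiced /ʝ/.
glottal: voiceless /h/, voiced —.
Gaps, from front to back: bilabial lacks voiced (/β/); retroflex lacks voiceless (/ʂ/); glottal lacks voiced (/ɦ/).

/β/, /ʂ/, /ɦ/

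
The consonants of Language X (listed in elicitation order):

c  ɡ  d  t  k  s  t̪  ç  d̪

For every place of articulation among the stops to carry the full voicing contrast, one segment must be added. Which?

/ɟ/

dental: voiceless /t̪/, voiced /d̪/.
alveolar: voiceless /t/, voiced /d/.
palatal: voiceless /c/, voiced —.
velar: voiceless /k/, voiced /ɡ/.
The palatal row has no voiced member, so the gap is the voiced palatal stop /ɟ/.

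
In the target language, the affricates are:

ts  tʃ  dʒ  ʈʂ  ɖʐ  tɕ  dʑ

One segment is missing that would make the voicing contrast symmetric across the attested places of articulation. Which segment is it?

alveolar: voiceless /ts/, voiced —.
postalveolar: voiceless /tʃ/, voiced /dʒ/.
retroflex: voiceless /ʈʂ/, voiced /ɖʐ/.
alveolo-palatal: voiceless /tɕ/, voiced /dʑ/.
The alveolar row has no voiced member, so the gap is the voiced alveolar affricate /dz/.

/dz/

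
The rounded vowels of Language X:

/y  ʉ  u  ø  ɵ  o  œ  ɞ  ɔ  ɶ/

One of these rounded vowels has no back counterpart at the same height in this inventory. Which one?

High: /y/ ~ /ʉ/ ~ /u/
High-mid: /ø/ ~ /ɵ/ ~ /o/
Low-mid: /œ/ ~ /ɞ/ ~ /ɔ/
Low: only /ɶ/ (front); no back partner.
So /ɶ/ is the unpaired segment.

/ɶ/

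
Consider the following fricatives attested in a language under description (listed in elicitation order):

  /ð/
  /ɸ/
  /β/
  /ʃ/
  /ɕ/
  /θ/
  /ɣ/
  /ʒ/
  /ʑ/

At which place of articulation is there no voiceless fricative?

Voiceless: /ɸ/ (bilabial), /θ/ (dental), /ʃ/ (postalveolar), /ɕ/ (alveolo-palatal).
Voiced: /β/ (bilabial), /ð/ (dental), /ʒ/ (postalveolar), /ʑ/ (alveolo-palatal), /ɣ/ (velar).
Every place of articulation has a voiceless member except velar, where /x/ would be expected.

velar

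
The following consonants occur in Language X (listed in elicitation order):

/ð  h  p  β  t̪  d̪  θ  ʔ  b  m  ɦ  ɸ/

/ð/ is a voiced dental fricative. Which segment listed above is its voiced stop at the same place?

The voiced stop at the same place is a voiced dental stop — in this inventory, /d̪/.

/d̪/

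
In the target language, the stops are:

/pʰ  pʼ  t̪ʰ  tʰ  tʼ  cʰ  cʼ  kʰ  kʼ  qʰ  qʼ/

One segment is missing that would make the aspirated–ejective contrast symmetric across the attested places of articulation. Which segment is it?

/t̪ʼ/

place of articulation  aspirated  ejective
bilabial          pʰ        pʼ      
dental            t̪ʰ       —       
alveolar          tʰ        tʼ      
palatal           cʰ        cʼ      
velar             kʰ        kʼ      
uvular            qʰ        qʼ      
The dental row has no ejective member, so the gap is the ejective dental stop /t̪ʼ/.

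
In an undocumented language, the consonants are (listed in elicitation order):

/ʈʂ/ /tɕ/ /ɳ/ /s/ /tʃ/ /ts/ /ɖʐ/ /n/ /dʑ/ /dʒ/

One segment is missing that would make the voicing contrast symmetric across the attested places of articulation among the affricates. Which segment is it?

/dz/

place of articulation  voiceless  voiced  
alveolar          ts        —       
postalveolar      tʃ        dʒ      
retroflex         ʈʂ        ɖʐ      
alveolo-palatal   tɕ        dʑ      
The alveolar row has no voiced member, so the gap is the voiced alveolar affricate /dz/.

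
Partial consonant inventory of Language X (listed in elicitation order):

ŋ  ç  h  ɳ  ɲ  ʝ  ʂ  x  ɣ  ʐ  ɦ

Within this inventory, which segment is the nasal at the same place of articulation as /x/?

/ŋ/

/x/ is a voiceless velar fricative.
The nasal at the same place is a velar nasal — in this inventory, /ŋ/.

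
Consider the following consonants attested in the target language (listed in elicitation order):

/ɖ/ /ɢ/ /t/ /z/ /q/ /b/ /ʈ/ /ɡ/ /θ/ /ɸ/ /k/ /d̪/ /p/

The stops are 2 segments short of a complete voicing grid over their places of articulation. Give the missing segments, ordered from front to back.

/t̪/, /d/

Voiceless: /p/ (bilabial), /t/ (alveolar), /ʈ/ (retroflex), /k/ (velar), /q/ (uvular).
Voiced: /b/ (bilabial), /d̪/ (dental), /ɖ/ (retroflex), /ɡ/ (velar), /ɢ/ (uvular).
Gaps, from front to back: dental lacks voiceless (/t̪/); alveolar lacks voiced (/d/).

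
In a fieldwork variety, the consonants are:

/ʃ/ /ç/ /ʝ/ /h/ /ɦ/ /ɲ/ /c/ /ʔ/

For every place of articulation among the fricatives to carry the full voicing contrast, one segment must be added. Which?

place of articulation  voiceless  voiced  
postalveolar      ʃ         —       
palatal           ç         ʝ       
glottal           h         ɦ       
The postalveolar row has no voiced member, so the gap is the voiced postalveolar fricative /ʒ/.

/ʒ/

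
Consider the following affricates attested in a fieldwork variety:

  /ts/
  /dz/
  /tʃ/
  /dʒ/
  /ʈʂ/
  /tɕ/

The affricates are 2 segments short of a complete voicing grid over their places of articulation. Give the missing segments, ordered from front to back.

place of articulation  voiceless  voiced  
alveolar          ts        dz      
postalveolar      tʃ        dʒ      
retroflex         ʈʂ        —       
alveolo-palatal   tɕ        —       
Gaps, from front to back: retroflex lacks voiced (/ɖʐ/); alveolo-palatal lacks voiced (/dʑ/).

/ɖʐ/, /dʑ/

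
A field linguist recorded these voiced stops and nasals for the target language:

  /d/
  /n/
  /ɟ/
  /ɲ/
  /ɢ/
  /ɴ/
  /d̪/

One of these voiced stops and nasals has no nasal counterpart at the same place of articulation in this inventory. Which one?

/d̪/

Alveolar: /d/ ~ /n/
Palatal: /ɟ/ ~ /ɲ/
Uvular: /ɢ/ ~ /ɴ/
Dental: only /d̪/ (oral stop); no nasal partner.
So /d̪/ is the unpaired segment.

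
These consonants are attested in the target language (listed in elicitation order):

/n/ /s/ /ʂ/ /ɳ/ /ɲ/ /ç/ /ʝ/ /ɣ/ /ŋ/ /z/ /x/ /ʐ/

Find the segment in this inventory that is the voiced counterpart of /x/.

/x/ is a voiceless velar fricative.
The voiced counterpart is a voiced velar fricative — in this inventory, /ɣ/.

/ɣ/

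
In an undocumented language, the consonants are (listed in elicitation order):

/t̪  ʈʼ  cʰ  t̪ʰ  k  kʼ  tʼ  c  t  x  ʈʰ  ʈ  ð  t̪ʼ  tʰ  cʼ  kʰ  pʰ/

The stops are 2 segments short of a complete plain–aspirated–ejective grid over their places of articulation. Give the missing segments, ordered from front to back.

place of articulation  plain     aspirated  ejective
bilabial          —         pʰ        —       
dental            t̪        t̪ʰ       t̪ʼ     
alveolar          t         tʰ        tʼ      
retroflex         ʈ         ʈʰ        ʈʼ      
palatal           c         cʰ        cʼ      
velar             k         kʰ        kʼ      
Gaps, from front to back: bilabial lacks plain (/p/); bilabial lacks ejective (/pʼ/).

/p/, /pʼ/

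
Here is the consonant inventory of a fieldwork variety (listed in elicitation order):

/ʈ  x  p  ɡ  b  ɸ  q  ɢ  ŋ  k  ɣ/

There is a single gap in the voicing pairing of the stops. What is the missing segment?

/ɖ/

Voiceless: /p/ (bilabial), /ʈ/ (retroflex), /k/ (velar), /q/ (uvular).
Voiced: /b/ (bilabial), /ɡ/ (velar), /ɢ/ (uvular).
The retroflex row has no voiced member, so the gap is the voiced retroflex stop /ɖ/.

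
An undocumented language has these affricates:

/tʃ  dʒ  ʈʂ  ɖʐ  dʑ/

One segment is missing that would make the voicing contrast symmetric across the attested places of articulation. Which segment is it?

/tɕ/

place of articulation  voiceless  voiced  
postalveolar      tʃ        dʒ      
retroflex         ʈʂ        ɖʐ      
alveolo-palatal   —         dʑ      
The alveolo-palatal row has no voiceless member, so the gap is the voiceless alveolo-palatal affricate /tɕ/.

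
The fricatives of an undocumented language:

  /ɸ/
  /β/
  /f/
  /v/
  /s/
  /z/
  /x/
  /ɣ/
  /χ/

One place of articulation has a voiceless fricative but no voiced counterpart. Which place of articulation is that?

uvular

Voiceless: /ɸ/ (bilabial), /f/ (labiodental), /s/ (alveolar), /x/ (velar), /χ/ (uvular).
Voiced: /β/ (bilabial), /v/ (labiodental), /z/ (alveolar), /ɣ/ (velar).
Every place of articulation has a voiced member except uvular, where /ʁ/ would be expected.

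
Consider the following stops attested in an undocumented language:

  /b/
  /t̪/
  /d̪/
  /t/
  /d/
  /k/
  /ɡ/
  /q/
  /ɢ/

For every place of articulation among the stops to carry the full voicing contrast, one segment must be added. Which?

/p/

bilabial: voiceless —, voiced /b/.
dental: voiceless /t̪/, voiced /d̪/.
alveolar: voiceless /t/, voiced /d/.
velar: voiceless /k/, voiced /ɡ/.
uvular: voiceless /q/, voiced /ɢ/.
The bilabial row has no voiceless member, so the gap is the voiceless bilabial stop /p/.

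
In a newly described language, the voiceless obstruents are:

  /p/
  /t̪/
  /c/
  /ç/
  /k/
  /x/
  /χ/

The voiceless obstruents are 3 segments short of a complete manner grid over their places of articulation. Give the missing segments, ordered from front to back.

/ɸ/, /θ/, /q/

place of articulation  stop      fricative
bilabial          p         —       
dental            t̪        —       
palatal           c         ç       
velar             k         x       
uvular            —         χ       
Gaps, from front to back: bilabial lacks fricative (/ɸ/); dental lacks fricative (/θ/); uvular lacks stop (/q/).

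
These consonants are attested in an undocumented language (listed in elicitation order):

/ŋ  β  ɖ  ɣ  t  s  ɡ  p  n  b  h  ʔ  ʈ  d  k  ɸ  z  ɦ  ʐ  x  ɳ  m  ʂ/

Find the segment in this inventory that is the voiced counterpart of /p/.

/b/

/p/ is a voiceless bilabial stop.
The voiced counterpart is a voiced bilabial stop — in this inventory, /b/.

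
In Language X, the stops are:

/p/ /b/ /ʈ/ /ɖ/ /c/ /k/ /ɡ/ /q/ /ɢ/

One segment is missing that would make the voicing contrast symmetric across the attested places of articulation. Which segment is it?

Voiceless: /p/ (bilabial), /ʈ/ (retroflex), /c/ (palatal), /k/ (velar), /q/ (uvular).
Voiced: /b/ (bilabial), /ɖ/ (retroflex), /ɡ/ (velar), /ɢ/ (uvular).
The palatal row has no voiced member, so the gap is the voiced palatal stop /ɟ/.

/ɟ/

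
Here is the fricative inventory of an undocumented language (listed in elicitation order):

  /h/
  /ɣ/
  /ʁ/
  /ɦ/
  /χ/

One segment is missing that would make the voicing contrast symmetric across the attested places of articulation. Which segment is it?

/x/

place of articulation  voiceless  voiced  
velar             —         ɣ       
uvular            χ         ʁ       
glottal           h         ɦ       
The velar row has no voiceless member, so the gap is the voiceless velar fricative /x/.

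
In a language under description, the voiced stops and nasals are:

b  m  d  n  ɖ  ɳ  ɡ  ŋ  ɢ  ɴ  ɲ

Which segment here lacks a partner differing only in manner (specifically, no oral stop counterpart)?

/ɲ/

Bilabial: /b/ ~ /m/
Alveolar: /d/ ~ /n/
Retroflex: /ɖ/ ~ /ɳ/
Velar: /ɡ/ ~ /ŋ/
Uvular: /ɢ/ ~ /ɴ/
Palatal: only /ɲ/ (nasal); no oral stop partner.
So /ɲ/ is the unpaired segment.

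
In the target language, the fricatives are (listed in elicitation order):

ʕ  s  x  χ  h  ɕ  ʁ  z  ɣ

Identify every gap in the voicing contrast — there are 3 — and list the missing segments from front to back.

alveolar: voiceless /s/, voiced /z/.
alveolo-palatal: voiceless /ɕ/, voiced —.
velar: voiceless /x/, voiced /ɣ/.
uvular: voiceless /χ/, voiced /ʁ/.
pharyngeal: voiceless —, voiced /ʕ/.
glottal: voiceless /h/, voiced —.
Gaps, from front to back: alveolo-palatal lacks voiced (/ʑ/); pharyngeal lacks voiceless (/ħ/); glottal lacks voiced (/ɦ/).

/ʑ/, /ħ/, /ɦ/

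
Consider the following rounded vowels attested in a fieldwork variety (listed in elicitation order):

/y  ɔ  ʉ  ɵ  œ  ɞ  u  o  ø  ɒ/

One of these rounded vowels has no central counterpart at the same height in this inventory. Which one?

High: /y/ ~ /ʉ/ ~ /u/
High-mid: /ø/ ~ /ɵ/ ~ /o/
Low-mid: /œ/ ~ /ɞ/ ~ /ɔ/
Low: only /ɒ/ (back); no central partner.
So /ɒ/ is the unpaired segment.

/ɒ/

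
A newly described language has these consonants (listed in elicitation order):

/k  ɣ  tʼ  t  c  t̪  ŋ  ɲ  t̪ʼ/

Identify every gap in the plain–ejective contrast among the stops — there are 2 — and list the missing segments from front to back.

Plain: /t̪/ (dental), /t/ (alveolar), /c/ (palatal), /k/ (velar).
Ejective: /t̪ʼ/ (dental), /tʼ/ (alveolar).
Gaps, from front to back: palatal lacks ejective (/cʼ/); velar lacks ejective (/kʼ/).

/cʼ/, /kʼ/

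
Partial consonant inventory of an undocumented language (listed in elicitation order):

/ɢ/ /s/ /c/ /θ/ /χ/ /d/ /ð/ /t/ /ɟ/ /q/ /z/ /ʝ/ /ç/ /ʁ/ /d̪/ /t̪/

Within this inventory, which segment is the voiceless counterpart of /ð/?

/θ/

/ð/ is a voiced dental fricative.
The voiceless counterpart is a voiceless dental fricative — in this inventory, /θ/.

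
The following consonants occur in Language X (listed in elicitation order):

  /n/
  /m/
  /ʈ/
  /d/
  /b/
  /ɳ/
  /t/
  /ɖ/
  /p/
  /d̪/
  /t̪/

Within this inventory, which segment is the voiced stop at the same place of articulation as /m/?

/b/

/m/ is a bilabial nasal.
The voiced stop at the same place is a voiced bilabial stop — in this inventory, /b/.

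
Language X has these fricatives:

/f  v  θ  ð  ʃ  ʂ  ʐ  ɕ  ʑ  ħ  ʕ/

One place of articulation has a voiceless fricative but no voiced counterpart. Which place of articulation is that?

labiodental: voiceless /f/, voiced /v/.
dental: voiceless /θ/, voiced /ð/.
postalveolar: voiceless /ʃ/, voiced —.
retroflex: voiceless /ʂ/, voiced /ʐ/.
alveolo-palatal: voiceless /ɕ/, voiced /ʑ/.
pharyngeal: voiceless /ħ/, voiced /ʕ/.
Every place of articulation has a voiced member except postalveolar, where /ʒ/ would be expected.

postalveolar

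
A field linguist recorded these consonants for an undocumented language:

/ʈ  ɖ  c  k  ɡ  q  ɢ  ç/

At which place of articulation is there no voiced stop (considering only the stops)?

Voiceless: /ʈ/ (retroflex), /c/ (palatal), /k/ (velar), /q/ (uvular).
Voiced: /ɖ/ (retroflex), /ɡ/ (velar), /ɢ/ (uvular).
Every place of articulation has a voiced member except palatal, where /ɟ/ would be expected.

palatal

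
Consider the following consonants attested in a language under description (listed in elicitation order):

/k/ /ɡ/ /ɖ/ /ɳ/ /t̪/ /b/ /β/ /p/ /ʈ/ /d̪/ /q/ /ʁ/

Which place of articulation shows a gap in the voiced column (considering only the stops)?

uvular

bilabial: voiceless /p/, voiced /b/.
dental: voiceless /t̪/, voiced /d̪/.
retroflex: voiceless /ʈ/, voiced /ɖ/.
velar: voiceless /k/, voiced /ɡ/.
uvular: voiceless /q/, voiced —.
Every place of articulation has a voiced member except uvular, where /ɢ/ would be expected.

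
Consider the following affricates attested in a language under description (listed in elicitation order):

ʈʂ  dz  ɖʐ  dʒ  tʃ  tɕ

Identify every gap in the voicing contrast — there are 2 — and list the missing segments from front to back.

/ts/, /dʑ/

Voiceless: /tʃ/ (postalveolar), /ʈʂ/ (retroflex), /tɕ/ (alveolo-palatal).
Voiced: /dz/ (alveolar), /dʒ/ (postalveolar), /ɖʐ/ (retroflex).
Gaps, from front to back: alveolar lacks voiceless (/ts/); alveolo-palatal lacks voiced (/dʑ/).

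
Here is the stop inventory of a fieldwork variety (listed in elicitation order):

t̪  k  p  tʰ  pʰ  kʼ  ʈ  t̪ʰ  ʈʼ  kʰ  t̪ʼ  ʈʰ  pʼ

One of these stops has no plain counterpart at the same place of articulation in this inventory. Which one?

/tʰ/

Bilabial: /p/ ~ /pʰ/ ~ /pʼ/
Dental: /t̪/ ~ /t̪ʰ/ ~ /t̪ʼ/
Retroflex: /ʈ/ ~ /ʈʰ/ ~ /ʈʼ/
Velar: /k/ ~ /kʰ/ ~ /kʼ/
Alveolar: only /tʰ/ (aspirated); no plain partner.
So /tʰ/ is the unpaired segment.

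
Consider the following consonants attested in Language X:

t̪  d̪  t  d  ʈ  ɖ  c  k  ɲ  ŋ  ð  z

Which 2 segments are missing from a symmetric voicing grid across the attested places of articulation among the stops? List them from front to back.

Voiceless: /t̪/ (dental), /t/ (alveolar), /ʈ/ (retroflex), /c/ (palatal), /k/ (velar).
Voiced: /d̪/ (dental), /d/ (alveolar), /ɖ/ (retroflex).
Gaps, from front to back: palatal lacks voiced (/ɟ/); velar lacks voiced (/ɡ/).

/ɟ/, /ɡ/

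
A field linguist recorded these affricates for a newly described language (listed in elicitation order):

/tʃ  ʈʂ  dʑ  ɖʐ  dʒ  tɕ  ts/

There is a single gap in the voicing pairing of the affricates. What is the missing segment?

alveolar: voiceless /ts/, voiced —.
postalveolar: voiceless /tʃ/, voiced /dʒ/.
retroflex: voiceless /ʈʂ/, voiced /ɖʐ/.
alveolo-palatal: voiceless /tɕ/, voiced /dʑ/.
The alveolar row has no voiced member, so the gap is the voiced alveolar affricate /dz/.

/dz/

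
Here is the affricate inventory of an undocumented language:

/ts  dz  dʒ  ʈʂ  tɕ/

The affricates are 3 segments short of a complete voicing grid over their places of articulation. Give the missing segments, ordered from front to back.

/tʃ/, /ɖʐ/, /dʑ/

alveolar: voiceless /ts/, voiced /dz/.
postalveolar: voiceless —, voiced /dʒ/.
retroflex: voiceless /ʈʂ/, voiced —.
alveolo-palatal: voiceless /tɕ/, voiced —.
Gaps, from front to back: postalveolar lacks voiceless (/tʃ/); retroflex lacks voiced (/ɖʐ/); alveolo-palatal lacks voiced (/dʑ/).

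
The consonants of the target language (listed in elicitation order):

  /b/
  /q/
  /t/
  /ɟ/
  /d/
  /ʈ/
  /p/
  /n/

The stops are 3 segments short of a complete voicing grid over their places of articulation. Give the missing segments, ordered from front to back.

place of articulation  voiceless  voiced  
bilabial          p         b       
alveolar          t         d       
retroflex         ʈ         —       
palatal           —         ɟ       
uvular            q         —       
Gaps, from front to back: retroflex lacks voiced (/ɖ/); palatal lacks voiceless (/c/); uvular lacks voiced (/ɢ/).

/ɖ/, /c/, /ɢ/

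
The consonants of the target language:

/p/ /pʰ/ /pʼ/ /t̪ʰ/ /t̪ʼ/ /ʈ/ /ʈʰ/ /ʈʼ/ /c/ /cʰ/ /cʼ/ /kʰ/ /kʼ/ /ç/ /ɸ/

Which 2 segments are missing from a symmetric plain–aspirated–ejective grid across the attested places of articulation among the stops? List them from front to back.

/t̪/, /k/

Plain: /p/ (bilabial), /ʈ/ (retroflex), /c/ (palatal).
Aspirated: /pʰ/ (bilabial), /t̪ʰ/ (dental), /ʈʰ/ (retroflex), /cʰ/ (palatal), /kʰ/ (velar).
Ejective: /pʼ/ (bilabial), /t̪ʼ/ (dental), /ʈʼ/ (retroflex), /cʼ/ (palatal), /kʼ/ (velar).
Gaps, from front to back: dental lacks plain (/t̪/); velar lacks plain (/k/).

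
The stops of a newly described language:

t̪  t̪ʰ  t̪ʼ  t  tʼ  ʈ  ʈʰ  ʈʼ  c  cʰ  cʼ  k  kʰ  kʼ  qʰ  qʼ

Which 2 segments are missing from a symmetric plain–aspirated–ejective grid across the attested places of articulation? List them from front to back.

dental: plain /t̪/, aspirated /t̪ʰ/, ejective /t̪ʼ/.
alveolar: plain /t/, aspirated —, ejective /tʼ/.
retroflex: plain /ʈ/, aspirated /ʈʰ/, ejective /ʈʼ/.
palatal: plain /c/, aspirated /cʰ/, ejective /cʼ/.
velar: plain /k/, aspirated /kʰ/, ejective /kʼ/.
uvular: plain —, aspirated /qʰ/, ejective /qʼ/.
Gaps, from front to back: alveolar lacks aspirated (/tʰ/); uvular lacks plain (/q/).

/tʰ/, /q/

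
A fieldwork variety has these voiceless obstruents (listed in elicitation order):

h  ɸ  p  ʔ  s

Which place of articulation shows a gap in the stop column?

Stop: /p/ (bilabial), /ʔ/ (glottal).
Fricative: /ɸ/ (bilabial), /s/ (alveolar), /h/ (glottal).
Every place of articulation has a stop member except alveolar, where /t/ would be expected.

alveolar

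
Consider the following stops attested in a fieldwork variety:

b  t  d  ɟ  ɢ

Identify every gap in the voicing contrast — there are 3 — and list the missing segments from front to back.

/p/, /c/, /q/

bilabial: voiceless —, voiced /b/.
alveolar: voiceless /t/, voiced /d/.
palatal: voiceless —, voiced /ɟ/.
uvular: voiceless —, voiced /ɢ/.
Gaps, from front to back: bilabial lacks voiceless (/p/); palatal lacks voiceless (/c/); uvular lacks voiceless (/q/).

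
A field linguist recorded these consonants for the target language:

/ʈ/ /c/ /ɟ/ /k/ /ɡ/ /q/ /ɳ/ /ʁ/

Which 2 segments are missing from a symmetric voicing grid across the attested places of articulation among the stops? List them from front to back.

/ɖ/, /ɢ/

Voiceless: /ʈ/ (retroflex), /c/ (palatal), /k/ (velar), /q/ (uvular).
Voiced: /ɟ/ (palatal), /ɡ/ (velar).
Gaps, from front to back: retroflex lacks voiced (/ɖ/); uvular lacks voiced (/ɢ/).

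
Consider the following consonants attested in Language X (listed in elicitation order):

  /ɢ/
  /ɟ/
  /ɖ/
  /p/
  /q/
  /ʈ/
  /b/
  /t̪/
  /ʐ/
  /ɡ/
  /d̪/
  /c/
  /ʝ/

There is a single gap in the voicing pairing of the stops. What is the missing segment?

bilabial: voiceless /p/, voiced /b/.
dental: voiceless /t̪/, voiced /d̪/.
retroflex: voiceless /ʈ/, voiced /ɖ/.
palatal: voiceless /c/, voiced /ɟ/.
velar: voiceless —, voiced /ɡ/.
uvular: voiceless /q/, voiced /ɢ/.
The velar row has no voiceless member, so the gap is the voiceless velar stop /k/.

/k/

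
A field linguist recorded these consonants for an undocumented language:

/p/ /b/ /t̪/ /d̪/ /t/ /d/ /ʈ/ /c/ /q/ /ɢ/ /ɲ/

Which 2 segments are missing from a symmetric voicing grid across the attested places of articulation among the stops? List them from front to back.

/ɖ/, /ɟ/

place of articulation  voiceless  voiced  
bilabial          p         b       
dental            t̪        d̪      
alveolar          t         d       
retroflex         ʈ         —       
palatal           c         —       
uvular            q         ɢ       
Gaps, from front to back: retroflex lacks voiced (/ɖ/); palatal lacks voiced (/ɟ/).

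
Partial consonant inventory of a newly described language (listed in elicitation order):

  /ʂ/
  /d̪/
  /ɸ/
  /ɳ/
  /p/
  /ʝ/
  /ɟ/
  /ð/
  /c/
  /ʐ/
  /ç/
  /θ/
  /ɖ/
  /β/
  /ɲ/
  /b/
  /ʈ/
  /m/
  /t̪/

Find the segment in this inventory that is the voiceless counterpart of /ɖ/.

/ɖ/ is a voiced retroflex stop.
The voiceless counterpart is a voiceless retroflex stop — in this inventory, /ʈ/.

/ʈ/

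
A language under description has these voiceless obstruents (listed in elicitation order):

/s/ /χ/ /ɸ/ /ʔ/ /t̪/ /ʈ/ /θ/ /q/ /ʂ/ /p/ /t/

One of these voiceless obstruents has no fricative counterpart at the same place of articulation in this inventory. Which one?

/ʔ/

Bilabial: /p/ ~ /ɸ/
Dental: /t̪/ ~ /θ/
Alveolar: /t/ ~ /s/
Retroflex: /ʈ/ ~ /ʂ/
Uvular: /q/ ~ /χ/
Glottal: only /ʔ/ (stop); no fricative partner.
So /ʔ/ is the unpaired segment.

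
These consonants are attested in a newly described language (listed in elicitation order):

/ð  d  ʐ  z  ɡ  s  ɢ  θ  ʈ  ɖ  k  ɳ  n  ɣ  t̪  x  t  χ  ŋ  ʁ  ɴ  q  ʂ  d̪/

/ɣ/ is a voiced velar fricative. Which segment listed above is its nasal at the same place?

/ŋ/

The nasal at the same place is a velar nasal — in this inventory, /ŋ/.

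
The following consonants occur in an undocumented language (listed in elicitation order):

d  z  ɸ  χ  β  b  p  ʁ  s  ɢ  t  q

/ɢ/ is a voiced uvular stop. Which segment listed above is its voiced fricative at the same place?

The voiced fricative at the same place is a voiced uvular fricative — in this inventory, /ʁ/.

/ʁ/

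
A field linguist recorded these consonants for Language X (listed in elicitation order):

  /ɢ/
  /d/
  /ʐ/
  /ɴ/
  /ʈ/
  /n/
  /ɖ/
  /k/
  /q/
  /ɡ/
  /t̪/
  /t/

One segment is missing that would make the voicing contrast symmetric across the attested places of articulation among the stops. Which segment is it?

dental: voiceless /t̪/, voiced —.
alveolar: voiceless /t/, voiced /d/.
retroflex: voiceless /ʈ/, voiced /ɖ/.
velar: voiceless /k/, voiced /ɡ/.
uvular: voiceless /q/, voiced /ɢ/.
The dental row has no voiced member, so the gap is the voiced dental stop /d̪/.

/d̪/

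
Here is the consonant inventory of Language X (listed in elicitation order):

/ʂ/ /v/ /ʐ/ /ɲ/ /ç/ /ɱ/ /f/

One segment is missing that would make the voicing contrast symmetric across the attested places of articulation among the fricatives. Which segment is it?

/ʝ/

Voiceless: /f/ (labiodental), /ʂ/ (retroflex), /ç/ (palatal).
Voiced: /v/ (labiodental), /ʐ/ (retroflex).
The palatal row has no voiced member, so the gap is the voiced palatal fricative /ʝ/.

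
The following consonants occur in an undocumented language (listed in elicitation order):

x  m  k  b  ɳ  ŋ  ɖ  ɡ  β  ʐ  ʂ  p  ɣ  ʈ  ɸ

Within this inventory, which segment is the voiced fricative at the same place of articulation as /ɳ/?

/ɳ/ is a retroflex nasal.
The voiced fricative at the same place is a voiced retroflex fricative — in this inventory, /ʐ/.

/ʐ/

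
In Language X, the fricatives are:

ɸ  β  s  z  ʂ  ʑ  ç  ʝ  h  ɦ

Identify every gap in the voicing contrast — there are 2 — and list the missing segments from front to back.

/ʐ/, /ɕ/

Voiceless: /ɸ/ (bilabial), /s/ (alveolar), /ʂ/ (retroflex), /ç/ (palatal), /h/ (glottal).
Voiced: /β/ (bilabial), /z/ (alveolar), /ʑ/ (alveolo-palatal), /ʝ/ (palatal), /ɦ/ (glottal).
Gaps, from front to back: retroflex lacks voiced (/ʐ/); alveolo-palatal lacks voiceless (/ɕ/).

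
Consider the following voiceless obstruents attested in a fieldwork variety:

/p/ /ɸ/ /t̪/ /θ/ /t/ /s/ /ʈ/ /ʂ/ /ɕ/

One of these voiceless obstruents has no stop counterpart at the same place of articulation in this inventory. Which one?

/ɕ/

Bilabial: /p/ ~ /ɸ/
Dental: /t̪/ ~ /θ/
Alveolar: /t/ ~ /s/
Retroflex: /ʈ/ ~ /ʂ/
Alveolo-palatal: only /ɕ/ (fricative); no stop partner.
So /ɕ/ is the unpaired segment.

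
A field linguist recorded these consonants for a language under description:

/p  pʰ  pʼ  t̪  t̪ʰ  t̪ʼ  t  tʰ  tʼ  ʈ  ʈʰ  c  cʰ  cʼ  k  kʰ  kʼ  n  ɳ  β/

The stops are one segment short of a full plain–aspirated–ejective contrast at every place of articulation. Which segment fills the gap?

/ʈʼ/

Plain: /p/ (bilabial), /t̪/ (dental), /t/ (alveolar), /ʈ/ (retroflex), /c/ (palatal), /k/ (velar).
Aspirated: /pʰ/ (bilabial), /t̪ʰ/ (dental), /tʰ/ (alveolar), /ʈʰ/ (retroflex), /cʰ/ (palatal), /kʰ/ (velar).
Ejective: /pʼ/ (bilabial), /t̪ʼ/ (dental), /tʼ/ (alveolar), /cʼ/ (palatal), /kʼ/ (velar).
The retroflex row has no ejective member, so the gap is the ejective retroflex stop /ʈʼ/.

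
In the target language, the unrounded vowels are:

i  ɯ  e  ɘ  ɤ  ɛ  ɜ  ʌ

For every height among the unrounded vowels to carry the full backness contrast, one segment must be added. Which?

height            front     central   back    
high              i         —         ɯ       
high-mid          e         ɘ         ɤ       
low-mid           ɛ         ɜ         ʌ       
The high row has no central member, so the gap is the high central unrounded vowel /ɨ/.

/ɨ/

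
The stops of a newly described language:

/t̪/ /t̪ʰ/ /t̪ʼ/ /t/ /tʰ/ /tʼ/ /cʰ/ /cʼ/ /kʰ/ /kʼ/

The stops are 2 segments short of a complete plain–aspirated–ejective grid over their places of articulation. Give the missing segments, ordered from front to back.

Plain: /t̪/ (dental), /t/ (alveolar).
Aspirated: /t̪ʰ/ (dental), /tʰ/ (alveolar), /cʰ/ (palatal), /kʰ/ (velar).
Ejective: /t̪ʼ/ (dental), /tʼ/ (alveolar), /cʼ/ (palatal), /kʼ/ (velar).
Gaps, from front to back: palatal lacks plain (/c/); velar lacks plain (/k/).

/c/, /k/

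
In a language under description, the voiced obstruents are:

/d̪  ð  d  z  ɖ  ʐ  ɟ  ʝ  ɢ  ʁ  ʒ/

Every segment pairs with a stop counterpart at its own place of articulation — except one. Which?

/ʒ/

Dental: /d̪/ ~ /ð/
Alveolar: /d/ ~ /z/
Retroflex: /ɖ/ ~ /ʐ/
Palatal: /ɟ/ ~ /ʝ/
Uvular: /ɢ/ ~ /ʁ/
Postalveolar: only /ʒ/ (fricative); no stop partner.
So /ʒ/ is the unpaired segment.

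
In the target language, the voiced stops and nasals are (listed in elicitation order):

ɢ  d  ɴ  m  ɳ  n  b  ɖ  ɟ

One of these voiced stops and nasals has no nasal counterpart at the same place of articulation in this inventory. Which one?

/ɟ/

Bilabial: /b/ ~ /m/
Alveolar: /d/ ~ /n/
Retroflex: /ɖ/ ~ /ɳ/
Uvular: /ɢ/ ~ /ɴ/
Palatal: only /ɟ/ (oral stop); no nasal partner.
So /ɟ/ is the unpaired segment.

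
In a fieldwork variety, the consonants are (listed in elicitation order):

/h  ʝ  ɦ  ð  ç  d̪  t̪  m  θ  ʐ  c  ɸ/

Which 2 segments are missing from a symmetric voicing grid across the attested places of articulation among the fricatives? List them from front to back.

place of articulation  voiceless  voiced  
bilabial          ɸ         —       
dental            θ         ð       
retroflex         —         ʐ       
palatal           ç         ʝ       
glottal           h         ɦ       
Gaps, from front to back: bilabial lacks voiced (/β/); retroflex lacks voiceless (/ʂ/).

/β/, /ʂ/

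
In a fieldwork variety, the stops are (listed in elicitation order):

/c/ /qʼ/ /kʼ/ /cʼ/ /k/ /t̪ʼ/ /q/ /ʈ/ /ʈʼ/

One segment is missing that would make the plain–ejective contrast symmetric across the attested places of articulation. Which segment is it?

dental: plain —, ejective /t̪ʼ/.
retroflex: plain /ʈ/, ejective /ʈʼ/.
palatal: plain /c/, ejective /cʼ/.
velar: plain /k/, ejective /kʼ/.
uvular: plain /q/, ejective /qʼ/.
The dental row has no plain member, so the gap is the plain dental stop /t̪/.

/t̪/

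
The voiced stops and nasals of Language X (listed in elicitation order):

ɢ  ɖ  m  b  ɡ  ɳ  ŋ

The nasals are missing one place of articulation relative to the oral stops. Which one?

uvular

bilabial: oral stop /b/, nasal /m/.
retroflex: oral stop /ɖ/, nasal /ɳ/.
velar: oral stop /ɡ/, nasal /ŋ/.
uvular: oral stop /ɢ/, nasal —.
Every place of articulation has a nasal member except uvular, where /ɴ/ would be expected.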